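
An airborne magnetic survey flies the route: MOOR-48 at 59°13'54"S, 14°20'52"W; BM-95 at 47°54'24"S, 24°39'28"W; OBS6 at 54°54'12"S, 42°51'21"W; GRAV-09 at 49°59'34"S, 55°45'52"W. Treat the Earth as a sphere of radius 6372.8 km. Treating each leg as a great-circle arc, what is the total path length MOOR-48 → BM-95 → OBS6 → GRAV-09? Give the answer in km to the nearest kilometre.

MOOR-48: φ = -59.23167°, λ = -14.34778°
BM-95: φ = -47.90667°, λ = -24.65778°
OBS6: φ = -54.90333°, λ = -42.85583°
GRAV-09: φ = -49.99278°, λ = -55.76444°
MOOR-48→BM-95: c = 0.224111 rad, d = 1428.21 km
BM-95→OBS6: c = 0.231708 rad, d = 1476.63 km
OBS6→GRAV-09: c = 0.161494 rad, d = 1029.17 km
Total = 1428.21 + 1476.63 + 1029.17 = 3934.01 km

3934 km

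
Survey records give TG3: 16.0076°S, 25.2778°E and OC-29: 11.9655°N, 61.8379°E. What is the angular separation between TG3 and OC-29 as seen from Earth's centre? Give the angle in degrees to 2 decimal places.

Δφ = 27.9731°,  Δλ = 36.5601°
a = sin²(Δφ/2) + cos φ₁ cos φ₂ sin²(Δλ/2) = 0.150930
c = 2·arcsin(√a) = 0.798001 rad = 45.7221°

45.72°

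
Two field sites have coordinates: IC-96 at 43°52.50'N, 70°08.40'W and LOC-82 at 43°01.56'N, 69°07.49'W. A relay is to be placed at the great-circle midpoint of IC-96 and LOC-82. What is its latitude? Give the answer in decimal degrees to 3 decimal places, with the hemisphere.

43.452°N

IC-96: φ = +43.87500°, λ = -70.14000°
LOC-82: φ = +43.02600°, λ = -69.12483°
Bx = cos φ₂ cos Δλ = 0.730929,  By = cos φ₂ sin Δλ = 0.012952
φₘ = atan2(sin φ₁ + sin φ₂, √((cos φ₁ + Bx)² + By²)) = 43.45162°
λₘ = λ₁ + atan2(By, cos φ₁ + Bx) = -69.62885°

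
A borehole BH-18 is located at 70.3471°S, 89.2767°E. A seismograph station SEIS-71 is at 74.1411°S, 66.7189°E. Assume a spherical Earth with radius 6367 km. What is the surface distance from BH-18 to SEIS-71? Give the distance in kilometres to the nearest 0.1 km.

865.4 km

Δφ = -3.7940°,  Δλ = -22.5578°
a = sin²(Δφ/2) + cos φ₁ cos φ₂ sin²(Δλ/2) = 0.004612
c = 2·arcsin(√a) = 0.135921 rad = 7.7877°
d = R·c = 6367 × 0.135921 = 865.4 km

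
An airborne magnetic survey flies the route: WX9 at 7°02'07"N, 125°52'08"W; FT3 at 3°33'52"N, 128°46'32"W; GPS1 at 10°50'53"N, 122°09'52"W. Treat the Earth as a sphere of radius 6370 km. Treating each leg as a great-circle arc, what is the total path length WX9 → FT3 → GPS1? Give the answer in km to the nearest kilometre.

1592 km

WX9: φ = +7.03528°, λ = -125.86889°
FT3: φ = +3.56444°, λ = -128.77556°
GPS1: φ = +10.84806°, λ = -122.16444°
WX9→FT3: c = 0.078870 rad, d = 502.40 km
FT3→GPS1: c = 0.171014 rad, d = 1089.36 km
Total = 502.40 + 1089.36 = 1591.76 km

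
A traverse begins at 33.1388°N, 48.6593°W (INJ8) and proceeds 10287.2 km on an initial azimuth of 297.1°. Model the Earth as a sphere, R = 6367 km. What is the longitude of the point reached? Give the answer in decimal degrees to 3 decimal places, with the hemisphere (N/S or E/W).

156.509°W

δ = d/R = 10287.2/6367 = 1.615706 rad
φ₂ = arcsin(sin φ₁ cos δ + cos φ₁ sin δ cos θ)
   = arcsin(0.54667·-0.04489 + 0.83735·0.99899·0.45554) = 20.88681°
λ₂ = λ₁ + atan2(sin θ sin δ cos φ₁, cos δ − sin φ₁ sin φ₂) = -156.50868°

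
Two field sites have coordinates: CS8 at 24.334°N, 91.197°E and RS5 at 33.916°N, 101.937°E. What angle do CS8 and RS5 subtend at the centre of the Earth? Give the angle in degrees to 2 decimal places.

13.39°

Δφ = 9.5820°,  Δλ = 10.7400°
a = sin²(Δφ/2) + cos φ₁ cos φ₂ sin²(Δλ/2) = 0.013598
c = 2·arcsin(√a) = 0.233756 rad = 13.3932°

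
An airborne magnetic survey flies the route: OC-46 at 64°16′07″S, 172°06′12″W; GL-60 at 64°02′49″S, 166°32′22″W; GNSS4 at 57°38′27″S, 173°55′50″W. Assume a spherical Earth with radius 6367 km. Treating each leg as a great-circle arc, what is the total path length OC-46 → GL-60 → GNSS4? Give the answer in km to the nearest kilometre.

1086 km

OC-46: φ = -64.26861°, λ = -172.10333°
GL-60: φ = -64.04694°, λ = -166.53944°
GNSS4: φ = -57.64083°, λ = -173.93056°
OC-46→GL-60: c = 0.042492 rad, d = 270.54 km
GL-60→GNSS4: c = 0.128073 rad, d = 815.44 km
Total = 270.54 + 815.44 = 1085.99 km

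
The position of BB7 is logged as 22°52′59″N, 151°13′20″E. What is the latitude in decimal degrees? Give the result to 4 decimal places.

22° + 52′/60 + 59″/3600 = 22 + 0.86667 + 0.01639 = 22.8831°

22.8831°N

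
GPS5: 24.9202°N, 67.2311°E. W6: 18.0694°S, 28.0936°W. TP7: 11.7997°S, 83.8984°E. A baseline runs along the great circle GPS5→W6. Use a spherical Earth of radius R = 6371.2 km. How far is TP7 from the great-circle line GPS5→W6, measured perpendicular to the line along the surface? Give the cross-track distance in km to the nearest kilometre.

4361 km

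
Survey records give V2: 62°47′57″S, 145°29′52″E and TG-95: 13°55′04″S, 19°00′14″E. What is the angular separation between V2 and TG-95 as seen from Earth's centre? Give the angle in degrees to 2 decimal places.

V2: φ = -62.79917°, λ = +145.49778°
TG-95: φ = -13.91778°, λ = +19.00389°
Δφ = 48.8814°,  Δλ = -126.4939°
a = sin²(Δφ/2) + cos φ₁ cos φ₂ sin²(Δλ/2) = 0.524975
c = 2·arcsin(√a) = 1.620768 rad = 92.8631°

92.86°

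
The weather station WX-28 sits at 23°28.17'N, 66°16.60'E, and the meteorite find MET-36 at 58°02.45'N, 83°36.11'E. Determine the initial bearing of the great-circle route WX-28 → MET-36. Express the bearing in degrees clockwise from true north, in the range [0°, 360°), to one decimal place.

15.3°

WX-28: φ = +23.46950°, λ = +66.27667°
MET-36: φ = +58.04083°, λ = +83.60183°
Δλ = 17.3252°
y = sin Δλ · cos φ₂ = 0.157627
x = cos φ₁ sin φ₂ − sin φ₁ cos φ₂ cos Δλ = 0.576996
θ = atan2(y, x) = 15.2795° → 15.2795° (mod 360°)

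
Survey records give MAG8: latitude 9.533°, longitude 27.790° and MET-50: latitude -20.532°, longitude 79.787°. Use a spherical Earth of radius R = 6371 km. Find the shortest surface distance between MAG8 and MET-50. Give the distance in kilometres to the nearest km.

6594 km

Δφ = -30.0650°,  Δλ = 51.9970°
a = sin²(Δφ/2) + cos φ₁ cos φ₂ sin²(Δλ/2) = 0.244729
c = 2·arcsin(√a) = 1.034981 rad = 59.3001°
d = R·c = 6371 × 1.034981 = 6593.9 km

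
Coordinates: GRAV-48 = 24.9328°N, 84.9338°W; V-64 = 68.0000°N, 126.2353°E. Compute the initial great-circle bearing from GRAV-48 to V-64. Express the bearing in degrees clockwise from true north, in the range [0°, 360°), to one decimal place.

Δλ = -148.8309°
y = sin Δλ · cos φ₂ = -0.193883
x = cos φ₁ sin φ₂ − sin φ₁ cos φ₂ cos Δλ = 0.975894
θ = atan2(y, x) = -11.2368° → 348.7632° (mod 360°)

348.8°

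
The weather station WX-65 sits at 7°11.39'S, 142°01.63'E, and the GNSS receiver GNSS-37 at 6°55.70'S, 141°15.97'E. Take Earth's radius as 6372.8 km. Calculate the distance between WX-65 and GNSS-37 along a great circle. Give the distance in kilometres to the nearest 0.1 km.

88.9 km

WX-65: φ = -7.18983°, λ = +142.02717°
GNSS-37: φ = -6.92833°, λ = +141.26617°
Δφ = 0.2615°,  Δλ = -0.7610°
a = sin²(Δφ/2) + cos φ₁ cos φ₂ sin²(Δλ/2) = 0.000049
c = 2·arcsin(√a) = 0.013949 rad = 0.7992°
d = R·c = 6372.8 × 0.013949 = 88.9 km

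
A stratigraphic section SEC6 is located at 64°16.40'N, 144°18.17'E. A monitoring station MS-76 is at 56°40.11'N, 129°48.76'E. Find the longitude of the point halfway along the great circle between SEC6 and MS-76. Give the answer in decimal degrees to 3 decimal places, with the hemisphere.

136.203°E

SEC6: φ = +64.27333°, λ = +144.30283°
MS-76: φ = +56.66850°, λ = +129.81267°
Bx = cos φ₂ cos Δλ = 0.532004,  By = cos φ₂ sin Δλ = -0.137488
φₘ = atan2(sin φ₁ + sin φ₂, √((cos φ₁ + Bx)² + By²)) = 60.66476°
λₘ = λ₁ + atan2(By, cos φ₁ + Bx) = 136.20317°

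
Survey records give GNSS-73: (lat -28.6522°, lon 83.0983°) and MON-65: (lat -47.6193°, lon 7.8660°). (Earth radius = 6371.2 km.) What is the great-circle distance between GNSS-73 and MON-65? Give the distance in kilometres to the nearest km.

6635 km

Δφ = -18.9671°,  Δλ = -75.2323°
a = sin²(Δφ/2) + cos φ₁ cos φ₂ sin²(Δλ/2) = 0.247515
c = 2·arcsin(√a) = 1.041450 rad = 59.6707°
d = R·c = 6371.2 × 1.041450 = 6635.3 km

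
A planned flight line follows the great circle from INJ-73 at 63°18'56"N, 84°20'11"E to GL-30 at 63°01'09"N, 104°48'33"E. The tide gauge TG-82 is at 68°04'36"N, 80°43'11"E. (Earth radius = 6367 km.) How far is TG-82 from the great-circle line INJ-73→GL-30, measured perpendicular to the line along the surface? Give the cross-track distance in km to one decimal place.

548.2 km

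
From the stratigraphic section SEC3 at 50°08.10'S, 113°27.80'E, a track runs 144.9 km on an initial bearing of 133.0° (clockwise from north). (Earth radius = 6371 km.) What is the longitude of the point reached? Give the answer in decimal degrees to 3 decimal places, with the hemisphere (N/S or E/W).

SEC3: φ = -50.13500°, λ = +113.46333°
δ = d/R = 144.9/6371 = 0.022744 rad
φ₂ = arcsin(sin φ₁ cos δ + cos φ₁ sin δ cos θ)
   = arcsin(-0.76756·0.99974 + 0.64098·0.02274·-0.68200) = -51.01401°
λ₂ = λ₁ + atan2(sin θ sin δ cos φ₁, cos δ − sin φ₁ sin φ₂) = 114.97823°

114.978°E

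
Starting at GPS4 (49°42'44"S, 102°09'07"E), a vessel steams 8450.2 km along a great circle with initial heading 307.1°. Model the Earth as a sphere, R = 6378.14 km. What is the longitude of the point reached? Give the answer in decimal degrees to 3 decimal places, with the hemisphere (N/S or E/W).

GPS4: φ = -49.71222°, λ = +102.15194°
δ = d/R = 8450.2/6378.14 = 1.324869 rad
φ₂ = arcsin(sin φ₁ cos δ + cos φ₁ sin δ cos θ)
   = arcsin(-0.76281·0.24346 + 0.64663·0.96991·0.60321) = 11.10485°
λ₂ = λ₁ + atan2(sin θ sin δ cos φ₁, cos δ − sin φ₁ sin φ₂) = 50.12065°

50.121°E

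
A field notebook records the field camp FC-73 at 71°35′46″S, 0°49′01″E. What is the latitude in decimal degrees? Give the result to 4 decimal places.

71° + 35′/60 + 46″/3600 = 71 + 0.58333 + 0.01278 = 71.5961°

71.5961°S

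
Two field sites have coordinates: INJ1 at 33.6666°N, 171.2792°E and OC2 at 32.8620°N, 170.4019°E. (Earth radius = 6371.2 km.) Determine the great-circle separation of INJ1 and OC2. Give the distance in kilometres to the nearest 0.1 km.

Δφ = -0.8046°,  Δλ = -0.8773°
a = sin²(Δφ/2) + cos φ₁ cos φ₂ sin²(Δλ/2) = 0.000090
c = 2·arcsin(√a) = 0.019003 rad = 1.0888°
d = R·c = 6371.2 × 0.019003 = 121.1 km

121.1 km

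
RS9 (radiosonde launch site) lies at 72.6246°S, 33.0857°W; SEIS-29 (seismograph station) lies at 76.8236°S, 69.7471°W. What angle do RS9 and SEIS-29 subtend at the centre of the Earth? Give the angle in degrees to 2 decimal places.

10.31°

Δφ = -4.1990°,  Δλ = -36.6614°
a = sin²(Δφ/2) + cos φ₁ cos φ₂ sin²(Δλ/2) = 0.008075
c = 2·arcsin(√a) = 0.179968 rad = 10.3114°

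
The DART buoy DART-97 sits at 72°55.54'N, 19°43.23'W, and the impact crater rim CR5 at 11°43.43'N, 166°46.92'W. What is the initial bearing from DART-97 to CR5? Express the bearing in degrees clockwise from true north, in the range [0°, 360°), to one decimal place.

DART-97: φ = +72.92567°, λ = -19.72050°
CR5: φ = +11.72383°, λ = -166.78200°
Δλ = -147.0615°
y = sin Δλ · cos φ₂ = -0.532395
x = cos φ₁ sin φ₂ − sin φ₁ cos φ₂ cos Δλ = 0.845188
θ = atan2(y, x) = -32.2074° → 327.7926° (mod 360°)

327.8°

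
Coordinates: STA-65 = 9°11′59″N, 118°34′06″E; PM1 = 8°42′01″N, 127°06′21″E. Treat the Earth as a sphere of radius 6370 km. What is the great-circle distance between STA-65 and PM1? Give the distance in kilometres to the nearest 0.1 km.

STA-65: φ = +9.19972°, λ = +118.56833°
PM1: φ = +8.70028°, λ = +127.10583°
Δφ = -0.4994°,  Δλ = 8.5375°
a = sin²(Δφ/2) + cos φ₁ cos φ₂ sin²(Δλ/2) = 0.005425
c = 2·arcsin(√a) = 0.147447 rad = 8.4481°
d = R·c = 6370 × 0.147447 = 939.2 km

939.2 km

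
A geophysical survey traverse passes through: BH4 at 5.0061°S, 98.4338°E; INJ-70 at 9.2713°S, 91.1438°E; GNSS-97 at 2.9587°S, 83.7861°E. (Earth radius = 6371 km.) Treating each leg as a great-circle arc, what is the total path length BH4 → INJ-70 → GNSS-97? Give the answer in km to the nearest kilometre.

BH4→INJ-70: c = 0.146534 rad, d = 933.57 km
INJ-70→GNSS-97: c = 0.168597 rad, d = 1074.13 km
Total = 933.57 + 1074.13 = 2007.70 km

2008 km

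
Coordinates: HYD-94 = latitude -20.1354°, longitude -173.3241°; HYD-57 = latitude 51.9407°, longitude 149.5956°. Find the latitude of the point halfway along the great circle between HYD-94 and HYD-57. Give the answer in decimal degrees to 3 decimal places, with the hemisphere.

16.688°N

Bx = cos φ₂ cos Δλ = 0.491820,  By = cos φ₂ sin Δλ = -0.371695
φₘ = atan2(sin φ₁ + sin φ₂, √((cos φ₁ + Bx)² + By²)) = 16.68767°
λₘ = λ₁ + atan2(By, cos φ₁ + Bx) = 172.11248°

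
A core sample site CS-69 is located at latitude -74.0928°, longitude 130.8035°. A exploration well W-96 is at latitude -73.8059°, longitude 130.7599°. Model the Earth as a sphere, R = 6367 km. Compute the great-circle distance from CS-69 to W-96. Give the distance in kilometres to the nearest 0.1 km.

Δφ = 0.2869°,  Δλ = -0.0436°
a = sin²(Δφ/2) + cos φ₁ cos φ₂ sin²(Δλ/2) = 0.000006
c = 2·arcsin(√a) = 0.005012 rad = 0.2872°
d = R·c = 6367 × 0.005012 = 31.9 km

31.9 km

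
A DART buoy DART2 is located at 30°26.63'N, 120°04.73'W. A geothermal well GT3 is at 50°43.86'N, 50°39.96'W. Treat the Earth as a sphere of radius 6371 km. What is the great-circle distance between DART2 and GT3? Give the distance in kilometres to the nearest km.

6033 km

DART2: φ = +30.44383°, λ = -120.07883°
GT3: φ = +50.73100°, λ = -50.66600°
Δφ = 20.2872°,  Δλ = 69.4128°
a = sin²(Δφ/2) + cos φ₁ cos φ₂ sin²(Δλ/2) = 0.207922
c = 2·arcsin(√a) = 0.946956 rad = 54.2566°
d = R·c = 6371 × 0.946956 = 6033.1 km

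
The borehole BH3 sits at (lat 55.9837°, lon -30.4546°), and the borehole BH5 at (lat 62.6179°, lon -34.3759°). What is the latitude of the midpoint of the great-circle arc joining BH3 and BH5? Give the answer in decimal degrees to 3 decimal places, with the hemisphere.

Bx = cos φ₂ cos Δλ = 0.458846,  By = cos φ₂ sin Δλ = -0.031452
φₘ = atan2(sin φ₁ + sin φ₂, √((cos φ₁ + Bx)² + By²)) = 59.31539°
λₘ = λ₁ + atan2(By, cos φ₁ + Bx) = -32.22378°

59.315°N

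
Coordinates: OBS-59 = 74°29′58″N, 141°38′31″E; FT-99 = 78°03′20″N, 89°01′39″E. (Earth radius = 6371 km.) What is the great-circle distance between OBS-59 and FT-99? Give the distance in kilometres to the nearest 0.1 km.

OBS-59: φ = +74.49944°, λ = +141.64194°
FT-99: φ = +78.05556°, λ = +89.02750°
Δφ = 3.5561°,  Δλ = -52.6144°
a = sin²(Δφ/2) + cos φ₁ cos φ₂ sin²(Δλ/2) = 0.011826
c = 2·arcsin(√a) = 0.217929 rad = 12.4864°
d = R·c = 6371 × 0.217929 = 1388.4 km

1388.4 km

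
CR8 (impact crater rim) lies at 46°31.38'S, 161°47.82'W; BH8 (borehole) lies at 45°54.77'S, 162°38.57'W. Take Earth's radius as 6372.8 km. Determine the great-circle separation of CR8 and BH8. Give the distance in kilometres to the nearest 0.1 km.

CR8: φ = -46.52300°, λ = -161.79700°
BH8: φ = -45.91283°, λ = -162.64283°
Δφ = 0.6102°,  Δλ = -0.8458°
a = sin²(Δφ/2) + cos φ₁ cos φ₂ sin²(Δλ/2) = 0.000054
c = 2·arcsin(√a) = 0.014756 rad = 0.8455°
d = R·c = 6372.8 × 0.014756 = 94.0 km

94.0 km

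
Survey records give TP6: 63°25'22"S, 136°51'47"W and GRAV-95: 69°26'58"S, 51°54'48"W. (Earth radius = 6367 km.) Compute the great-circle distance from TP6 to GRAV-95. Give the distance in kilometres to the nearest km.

TP6: φ = -63.42278°, λ = -136.86306°
GRAV-95: φ = -69.44944°, λ = -51.91333°
Δφ = -6.0267°,  Δλ = 84.9497°
a = sin²(Δφ/2) + cos φ₁ cos φ₂ sin²(Δλ/2) = 0.074378
c = 2·arcsin(√a) = 0.552443 rad = 31.6527°
d = R·c = 6367 × 0.552443 = 3517.4 km

3517 km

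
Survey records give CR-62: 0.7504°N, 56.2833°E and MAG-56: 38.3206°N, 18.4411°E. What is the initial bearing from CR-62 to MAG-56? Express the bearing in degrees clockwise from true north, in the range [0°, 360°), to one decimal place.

321.8°

Δλ = -37.8422°
y = sin Δλ · cos φ₂ = -0.481315
x = cos φ₁ sin φ₂ − sin φ₁ cos φ₂ cos Δλ = 0.611894
θ = atan2(y, x) = -38.1885° → 321.8115° (mod 360°)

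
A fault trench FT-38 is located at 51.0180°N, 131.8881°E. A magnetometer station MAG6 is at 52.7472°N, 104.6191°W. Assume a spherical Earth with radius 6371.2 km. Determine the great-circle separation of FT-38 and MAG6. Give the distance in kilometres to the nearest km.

7326 km

Δφ = 1.7292°,  Δλ = 123.4928°
a = sin²(Δφ/2) + cos φ₁ cos φ₂ sin²(Δλ/2) = 0.295697
c = 2·arcsin(√a) = 1.149870 rad = 65.8827°
d = R·c = 6371.2 × 1.149870 = 7326.1 km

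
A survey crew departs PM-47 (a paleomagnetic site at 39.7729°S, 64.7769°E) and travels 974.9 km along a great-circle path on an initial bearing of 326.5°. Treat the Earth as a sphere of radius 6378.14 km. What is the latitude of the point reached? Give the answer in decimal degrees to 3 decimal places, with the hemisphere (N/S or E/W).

δ = d/R = 974.9/6378.14 = 0.152850 rad
φ₂ = arcsin(sin φ₁ cos δ + cos φ₁ sin δ cos θ)
   = arcsin(-0.63975·0.98834 + 0.76859·0.15226·0.83389) = -32.32390°
λ₂ = λ₁ + atan2(sin θ sin δ cos φ₁, cos δ − sin φ₁ sin φ₂) = 59.06964°

32.324°S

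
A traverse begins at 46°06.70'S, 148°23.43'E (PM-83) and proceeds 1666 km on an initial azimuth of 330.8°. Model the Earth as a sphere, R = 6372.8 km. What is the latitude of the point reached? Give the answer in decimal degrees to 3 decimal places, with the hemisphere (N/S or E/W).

PM-83: φ = -46.11167°, λ = +148.39050°
δ = d/R = 1666/6372.8 = 0.261424 rad
φ₂ = arcsin(sin φ₁ cos δ + cos φ₁ sin δ cos θ)
   = arcsin(-0.72069·0.96602 + 0.69326·0.25846·0.87292) = -32.66994°
λ₂ = λ₁ + atan2(sin θ sin δ cos φ₁, cos δ − sin φ₁ sin φ₂) = 139.77589°

32.670°S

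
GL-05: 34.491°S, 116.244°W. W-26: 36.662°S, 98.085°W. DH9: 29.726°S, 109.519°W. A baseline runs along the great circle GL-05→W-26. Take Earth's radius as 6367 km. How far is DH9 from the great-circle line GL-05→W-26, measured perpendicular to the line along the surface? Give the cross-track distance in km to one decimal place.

δ₁₃ = central angle GL-05→DH9 = 0.129558 rad  (haversine)
θ₁₃ = bearing GL-05→DH9 = 51.918°,  θ₁₂ = bearing GL-05→W-26 = 103.605°
dₓₜ = R·arcsin(sin δ₁₃ · sin(θ₁₃ − θ₁₂)) = 6367·arcsin(0.12920·sin(-51.687°)) = -646.541 km
|dₓₜ| = 646.541 km

646.5 km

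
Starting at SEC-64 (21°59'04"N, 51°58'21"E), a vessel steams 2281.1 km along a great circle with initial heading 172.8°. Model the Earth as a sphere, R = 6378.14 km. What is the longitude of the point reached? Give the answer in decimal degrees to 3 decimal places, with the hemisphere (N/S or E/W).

54.488°E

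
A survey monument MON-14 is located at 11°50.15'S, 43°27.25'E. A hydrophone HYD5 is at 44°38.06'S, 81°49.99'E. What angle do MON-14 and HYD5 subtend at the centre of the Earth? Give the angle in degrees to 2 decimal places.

46.36°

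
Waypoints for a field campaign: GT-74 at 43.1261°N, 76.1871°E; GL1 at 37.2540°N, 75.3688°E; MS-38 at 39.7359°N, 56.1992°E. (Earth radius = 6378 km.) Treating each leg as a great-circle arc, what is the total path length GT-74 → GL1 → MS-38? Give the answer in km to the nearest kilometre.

2347 km

GT-74→GL1: c = 0.103065 rad, d = 657.35 km
GL1→MS-38: c = 0.264888 rad, d = 1689.45 km
Total = 657.35 + 1689.45 = 2346.80 km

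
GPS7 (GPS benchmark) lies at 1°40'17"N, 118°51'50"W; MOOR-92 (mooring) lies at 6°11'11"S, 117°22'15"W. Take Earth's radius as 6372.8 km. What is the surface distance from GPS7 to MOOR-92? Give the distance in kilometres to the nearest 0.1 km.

GPS7: φ = +1.67139°, λ = -118.86389°
MOOR-92: φ = -6.18639°, λ = -117.37083°
Δφ = -7.8578°,  Δλ = 1.4931°
a = sin²(Δφ/2) + cos φ₁ cos φ₂ sin²(Δλ/2) = 0.004863
c = 2·arcsin(√a) = 0.139590 rad = 7.9979°
d = R·c = 6372.8 × 0.139590 = 889.6 km

889.6 km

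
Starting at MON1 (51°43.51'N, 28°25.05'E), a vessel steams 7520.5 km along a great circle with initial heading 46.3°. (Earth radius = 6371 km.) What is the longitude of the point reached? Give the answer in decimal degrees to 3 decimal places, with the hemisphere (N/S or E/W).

MON1: φ = +51.72517°, λ = +28.41750°
δ = d/R = 7520.5/6371 = 1.180427 rad
φ₂ = arcsin(sin φ₁ cos δ + cos φ₁ sin δ cos θ)
   = arcsin(0.78505·0.38053 + 0.61943·0.92477·0.69088) = 43.98699°
λ₂ = λ₁ + atan2(sin θ sin δ cos φ₁, cos δ − sin φ₁ sin φ₂) = 140.10270°

140.103°E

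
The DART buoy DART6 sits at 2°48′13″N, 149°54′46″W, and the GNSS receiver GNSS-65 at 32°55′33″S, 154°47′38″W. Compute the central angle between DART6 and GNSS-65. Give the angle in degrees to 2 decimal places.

36.03°

DART6: φ = +2.80361°, λ = -149.91278°
GNSS-65: φ = -32.92583°, λ = -154.79389°
Δφ = -35.7294°,  Δλ = -4.8811°
a = sin²(Δφ/2) + cos φ₁ cos φ₂ sin²(Δλ/2) = 0.095628
c = 2·arcsin(√a) = 0.628784 rad = 36.0267°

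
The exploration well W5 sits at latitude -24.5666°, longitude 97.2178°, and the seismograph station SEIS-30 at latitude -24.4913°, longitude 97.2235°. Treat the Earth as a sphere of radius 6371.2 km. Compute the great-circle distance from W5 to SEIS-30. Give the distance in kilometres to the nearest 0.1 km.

8.4 km

Δφ = 0.0753°,  Δλ = 0.0057°
a = sin²(Δφ/2) + cos φ₁ cos φ₂ sin²(Δλ/2) = 0.000000
c = 2·arcsin(√a) = 0.001317 rad = 0.0755°
d = R·c = 6371.2 × 0.001317 = 8.4 km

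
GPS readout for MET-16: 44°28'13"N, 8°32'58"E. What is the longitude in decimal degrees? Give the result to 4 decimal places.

8.5494°E

8° + 32′/60 + 58″/3600 = 8 + 0.53333 + 0.01611 = 8.5494°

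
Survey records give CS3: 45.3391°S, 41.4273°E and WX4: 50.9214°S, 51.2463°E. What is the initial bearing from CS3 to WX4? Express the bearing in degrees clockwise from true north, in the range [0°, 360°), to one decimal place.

Δλ = 9.8190°
y = sin Δλ · cos φ₂ = 0.107504
x = cos φ₁ sin φ₂ − sin φ₁ cos φ₂ cos Δλ = -0.103844
θ = atan2(y, x) = 134.0079° → 134.0079° (mod 360°)

134.0°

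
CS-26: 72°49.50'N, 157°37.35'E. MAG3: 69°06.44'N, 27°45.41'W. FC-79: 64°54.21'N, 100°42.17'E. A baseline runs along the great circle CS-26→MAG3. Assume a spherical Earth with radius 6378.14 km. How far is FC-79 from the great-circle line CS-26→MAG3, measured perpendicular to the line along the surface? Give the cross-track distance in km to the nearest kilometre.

2331 km

CS-26: φ = +72.82500°, λ = +157.62250°
MAG3: φ = +69.10733°, λ = -27.75683°
FC-79: φ = +64.90350°, λ = +100.70283°
δ₁₃ = central angle CS-26→FC-79 = 0.366540 rad  (haversine)
θ₁₃ = bearing CS-26→FC-79 = 277.412°,  θ₁₂ = bearing CS-26→MAG3 = 3.111°
dₓₜ = R·arcsin(sin δ₁₃ · sin(θ₁₃ − θ₁₂)) = 6378.14·arcsin(0.35839·sin(274.301°)) = -2330.951 km
|dₓₜ| = 2330.951 km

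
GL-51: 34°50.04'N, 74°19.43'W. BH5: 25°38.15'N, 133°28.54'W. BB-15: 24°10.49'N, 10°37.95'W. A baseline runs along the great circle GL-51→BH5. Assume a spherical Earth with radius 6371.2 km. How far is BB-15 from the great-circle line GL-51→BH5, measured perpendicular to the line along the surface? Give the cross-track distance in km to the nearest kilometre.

1283 km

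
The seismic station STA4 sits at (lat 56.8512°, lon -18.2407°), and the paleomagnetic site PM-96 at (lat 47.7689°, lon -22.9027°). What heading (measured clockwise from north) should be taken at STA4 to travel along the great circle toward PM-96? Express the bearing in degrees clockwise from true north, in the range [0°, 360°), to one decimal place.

Δλ = -4.6620°
y = sin Δλ · cos φ₂ = -0.054628
x = cos φ₁ sin φ₂ − sin φ₁ cos φ₂ cos Δλ = -0.155991
θ = atan2(y, x) = -160.6996° → 199.3004° (mod 360°)

199.3°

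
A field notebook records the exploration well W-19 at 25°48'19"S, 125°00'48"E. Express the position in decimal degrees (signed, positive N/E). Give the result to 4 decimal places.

-25.8053°, +125.0133°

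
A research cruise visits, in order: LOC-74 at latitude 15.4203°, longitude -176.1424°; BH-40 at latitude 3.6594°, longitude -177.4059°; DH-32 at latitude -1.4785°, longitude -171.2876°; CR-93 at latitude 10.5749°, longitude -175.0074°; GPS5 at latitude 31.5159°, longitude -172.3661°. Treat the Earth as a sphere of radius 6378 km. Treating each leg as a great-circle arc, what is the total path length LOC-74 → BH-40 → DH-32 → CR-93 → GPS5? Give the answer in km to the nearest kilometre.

5956 km

LOC-74→BH-40: c = 0.206411 rad, d = 1316.49 km
BH-40→DH-32: c = 0.139400 rad, d = 889.09 km
DH-32→CR-93: c = 0.220066 rad, d = 1403.58 km
CR-93→GPS5: c = 0.367972 rad, d = 2346.93 km
Total = 1316.49 + 889.09 + 1403.58 + 2346.93 = 5956.09 km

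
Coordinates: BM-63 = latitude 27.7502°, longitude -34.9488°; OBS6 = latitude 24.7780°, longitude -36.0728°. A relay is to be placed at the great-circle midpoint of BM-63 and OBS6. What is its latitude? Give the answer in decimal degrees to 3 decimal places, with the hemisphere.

26.265°N

Bx = cos φ₂ cos Δλ = 0.907764,  By = cos φ₂ sin Δλ = -0.017810
φₘ = atan2(sin φ₁ + sin φ₂, √((cos φ₁ + Bx)² + By²)) = 26.26519°
λₘ = λ₁ + atan2(By, cos φ₁ + Bx) = -35.51799°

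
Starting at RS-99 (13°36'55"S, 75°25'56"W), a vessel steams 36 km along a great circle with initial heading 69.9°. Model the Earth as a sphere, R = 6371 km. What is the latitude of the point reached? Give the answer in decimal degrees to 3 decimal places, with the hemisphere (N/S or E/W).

RS-99: φ = -13.61528°, λ = -75.43222°
δ = d/R = 36/6371 = 0.005651 rad
φ₂ = arcsin(sin φ₁ cos δ + cos φ₁ sin δ cos θ)
   = arcsin(-0.23540·0.99998 + 0.97190·0.00565·0.34366) = -13.50382°
λ₂ = λ₁ + atan2(sin θ sin δ cos φ₁, cos δ − sin φ₁ sin φ₂) = -75.11954°

13.504°S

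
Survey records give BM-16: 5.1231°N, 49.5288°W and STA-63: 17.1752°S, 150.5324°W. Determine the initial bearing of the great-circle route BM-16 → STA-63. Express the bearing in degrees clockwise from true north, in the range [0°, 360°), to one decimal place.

253.5°

Δλ = -101.0036°
y = sin Δλ · cos φ₂ = -0.937841
x = cos φ₁ sin φ₂ − sin φ₁ cos φ₂ cos Δλ = -0.277831
θ = atan2(y, x) = -106.5017° → 253.4983° (mod 360°)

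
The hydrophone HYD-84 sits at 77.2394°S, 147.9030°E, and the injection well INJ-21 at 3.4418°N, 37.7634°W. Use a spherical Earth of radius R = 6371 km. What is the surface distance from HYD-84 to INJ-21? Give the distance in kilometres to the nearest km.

Δφ = 80.6812°,  Δλ = 174.3336°
a = sin²(Δφ/2) + cos φ₁ cos φ₂ sin²(Δλ/2) = 0.638977
c = 2·arcsin(√a) = 1.852460 rad = 106.1381°
d = R·c = 6371 × 1.852460 = 11802.0 km

11802 km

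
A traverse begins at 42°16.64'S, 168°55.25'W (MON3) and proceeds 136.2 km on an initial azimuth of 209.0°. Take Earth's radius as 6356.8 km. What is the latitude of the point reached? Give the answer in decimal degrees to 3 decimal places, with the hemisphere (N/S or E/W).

MON3: φ = -42.27733°, λ = -168.92083°
δ = d/R = 136.2/6356.8 = 0.021426 rad
φ₂ = arcsin(sin φ₁ cos δ + cos φ₁ sin δ cos θ)
   = arcsin(-0.67272·0.99977 + 0.73990·0.02142·-0.87462) = -43.34815°
λ₂ = λ₁ + atan2(sin θ sin δ cos φ₁, cos δ − sin φ₁ sin φ₂) = -169.73923°

43.348°S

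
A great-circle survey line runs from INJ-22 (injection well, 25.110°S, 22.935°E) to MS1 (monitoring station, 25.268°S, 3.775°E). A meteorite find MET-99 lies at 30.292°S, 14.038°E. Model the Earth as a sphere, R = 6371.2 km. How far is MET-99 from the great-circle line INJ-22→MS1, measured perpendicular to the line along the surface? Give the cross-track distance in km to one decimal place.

533.6 km

δ₁₃ = central angle INJ-22→MET-99 = 0.164469 rad  (haversine)
θ₁₃ = bearing INJ-22→MET-99 = 234.650°,  θ₁₂ = bearing INJ-22→MS1 = 265.374°
dₓₜ = R·arcsin(sin δ₁₃ · sin(θ₁₃ − θ₁₂)) = 6371.2·arcsin(0.16373·sin(-30.724°)) = -533.573 km
|dₓₜ| = 533.573 km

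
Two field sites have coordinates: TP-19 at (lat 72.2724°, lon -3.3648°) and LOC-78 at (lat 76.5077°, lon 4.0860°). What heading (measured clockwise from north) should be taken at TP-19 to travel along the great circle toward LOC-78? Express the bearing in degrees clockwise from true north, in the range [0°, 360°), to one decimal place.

Δλ = 7.4508°
y = sin Δλ · cos φ₂ = 0.030255
x = cos φ₁ sin φ₂ − sin φ₁ cos φ₂ cos Δλ = 0.075729
θ = atan2(y, x) = 21.7775° → 21.7775° (mod 360°)

21.8°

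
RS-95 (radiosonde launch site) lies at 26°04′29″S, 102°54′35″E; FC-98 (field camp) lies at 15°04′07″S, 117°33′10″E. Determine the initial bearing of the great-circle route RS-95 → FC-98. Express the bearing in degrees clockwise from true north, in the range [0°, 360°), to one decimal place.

54.0°

RS-95: φ = -26.07472°, λ = +102.90972°
FC-98: φ = -15.06861°, λ = +117.55278°
Δλ = 14.6431°
y = sin Δλ · cos φ₂ = 0.244104
x = cos φ₁ sin φ₂ − sin φ₁ cos φ₂ cos Δλ = 0.177128
θ = atan2(y, x) = 54.0344° → 54.0344° (mod 360°)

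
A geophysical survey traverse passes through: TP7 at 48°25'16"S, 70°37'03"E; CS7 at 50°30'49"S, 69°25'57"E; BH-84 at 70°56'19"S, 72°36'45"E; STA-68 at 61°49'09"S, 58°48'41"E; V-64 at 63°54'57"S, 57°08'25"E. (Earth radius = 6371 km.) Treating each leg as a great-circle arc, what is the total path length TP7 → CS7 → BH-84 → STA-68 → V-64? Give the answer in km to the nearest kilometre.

3953 km

TP7: φ = -48.42111°, λ = +70.61750°
CS7: φ = -50.51361°, λ = +69.43250°
BH-84: φ = -70.93861°, λ = +72.61250°
STA-68: φ = -61.81917°, λ = +58.81139°
V-64: φ = -63.91583°, λ = +57.14028°
TP7→CS7: c = 0.038914 rad, d = 247.92 km
CS7→BH-84: c = 0.357399 rad, d = 2276.99 km
BH-84→STA-68: c = 0.185157 rad, d = 1179.63 km
STA-68→V-64: c = 0.038933 rad, d = 248.04 km
Total = 247.92 + 2276.99 + 1179.63 + 248.04 = 3952.59 km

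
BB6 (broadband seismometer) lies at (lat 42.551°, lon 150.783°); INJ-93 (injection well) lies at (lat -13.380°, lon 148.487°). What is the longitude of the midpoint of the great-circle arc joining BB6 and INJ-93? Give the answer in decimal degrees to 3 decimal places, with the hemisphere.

Bx = cos φ₂ cos Δλ = 0.972076,  By = cos φ₂ sin Δλ = -0.038975
φₘ = atan2(sin φ₁ + sin φ₂, √((cos φ₁ + Bx)² + By²)) = 14.58825°
λₘ = λ₁ + atan2(By, cos φ₁ + Bx) = 149.47638°

149.476°E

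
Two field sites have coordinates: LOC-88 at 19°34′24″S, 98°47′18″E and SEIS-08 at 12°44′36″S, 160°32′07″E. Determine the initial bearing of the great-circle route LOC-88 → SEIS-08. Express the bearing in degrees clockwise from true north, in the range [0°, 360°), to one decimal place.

93.5°

LOC-88: φ = -19.57333°, λ = +98.78833°
SEIS-08: φ = -12.74333°, λ = +160.53528°
Δλ = 61.7469°
y = sin Δλ · cos φ₂ = 0.859168
x = cos φ₁ sin φ₂ − sin φ₁ cos φ₂ cos Δλ = -0.053159
θ = atan2(y, x) = 93.5406° → 93.5406° (mod 360°)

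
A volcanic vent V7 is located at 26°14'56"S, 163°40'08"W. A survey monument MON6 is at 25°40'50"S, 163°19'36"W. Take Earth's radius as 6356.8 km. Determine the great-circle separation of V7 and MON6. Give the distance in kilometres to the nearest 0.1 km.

71.7 km

V7: φ = -26.24889°, λ = -163.66889°
MON6: φ = -25.68056°, λ = -163.32667°
Δφ = 0.5683°,  Δλ = 0.3422°
a = sin²(Δφ/2) + cos φ₁ cos φ₂ sin²(Δλ/2) = 0.000032
c = 2·arcsin(√a) = 0.011280 rad = 0.6463°
d = R·c = 6356.8 × 0.011280 = 71.7 km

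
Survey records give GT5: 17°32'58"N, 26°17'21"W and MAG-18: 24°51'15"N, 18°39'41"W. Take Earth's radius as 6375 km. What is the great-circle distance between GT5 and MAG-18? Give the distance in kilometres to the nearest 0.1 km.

1133.7 km

GT5: φ = +17.54944°, λ = -26.28917°
MAG-18: φ = +24.85417°, λ = -18.66139°
Δφ = 7.3047°,  Δλ = 7.6278°
a = sin²(Δφ/2) + cos φ₁ cos φ₂ sin²(Δλ/2) = 0.007886
c = 2·arcsin(√a) = 0.177838 rad = 10.1893°
d = R·c = 6375 × 0.177838 = 1133.7 km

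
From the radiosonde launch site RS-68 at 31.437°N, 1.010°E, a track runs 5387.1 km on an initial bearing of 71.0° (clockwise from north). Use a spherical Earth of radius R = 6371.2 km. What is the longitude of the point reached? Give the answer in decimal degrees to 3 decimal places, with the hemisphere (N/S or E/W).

δ = d/R = 5387.1/6371.2 = 0.845539 rad
φ₂ = arcsin(sin φ₁ cos δ + cos φ₁ sin δ cos θ)
   = arcsin(0.52156·0.66333 + 0.85321·0.74833·0.32557) = 33.63058°
λ₂ = λ₁ + atan2(sin θ sin δ cos φ₁, cos δ − sin φ₁ sin φ₂) = 59.19908°

59.199°E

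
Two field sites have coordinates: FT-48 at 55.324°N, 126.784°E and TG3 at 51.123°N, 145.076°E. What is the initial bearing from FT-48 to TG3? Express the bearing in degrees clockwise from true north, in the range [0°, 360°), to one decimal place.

Δλ = 18.2920°
y = sin Δλ · cos φ₂ = 0.196994
x = cos φ₁ sin φ₂ − sin φ₁ cos φ₂ cos Δλ = -0.047173
θ = atan2(y, x) = 103.4667° → 103.4667° (mod 360°)

103.5°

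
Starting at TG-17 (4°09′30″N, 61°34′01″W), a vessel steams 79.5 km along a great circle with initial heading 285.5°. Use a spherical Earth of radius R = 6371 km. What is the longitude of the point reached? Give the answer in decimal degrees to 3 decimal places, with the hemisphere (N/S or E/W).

62.258°W

TG-17: φ = +4.15833°, λ = -61.56694°
δ = d/R = 79.5/6371 = 0.012478 rad
φ₂ = arcsin(sin φ₁ cos δ + cos φ₁ sin δ cos θ)
   = arcsin(0.07251·0.99992 + 0.99737·0.01248·0.26724) = 4.34909°
λ₂ = λ₁ + atan2(sin θ sin δ cos φ₁, cos δ − sin φ₁ sin φ₂) = -62.25789°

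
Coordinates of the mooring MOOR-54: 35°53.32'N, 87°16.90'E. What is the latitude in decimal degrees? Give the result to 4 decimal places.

35.8887°N

35° + 53.32′/60 = 35 + 0.88867 = 35.8887°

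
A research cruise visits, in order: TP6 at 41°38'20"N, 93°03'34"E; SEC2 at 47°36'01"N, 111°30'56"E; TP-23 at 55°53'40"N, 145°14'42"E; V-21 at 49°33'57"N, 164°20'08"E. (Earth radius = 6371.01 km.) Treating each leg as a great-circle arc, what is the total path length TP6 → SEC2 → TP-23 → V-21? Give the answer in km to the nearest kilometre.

5526 km

TP6: φ = +41.63889°, λ = +93.05944°
SEC2: φ = +47.60028°, λ = +111.51556°
TP-23: φ = +55.89444°, λ = +145.24500°
V-21: φ = +49.56583°, λ = +164.33556°
TP6→SEC2: c = 0.250966 rad, d = 1598.91 km
SEC2→TP-23: c = 0.387396 rad, d = 2468.11 km
TP-23→V-21: c = 0.228950 rad, d = 1458.64 km
Total = 1598.91 + 2468.11 + 1458.64 = 5525.65 km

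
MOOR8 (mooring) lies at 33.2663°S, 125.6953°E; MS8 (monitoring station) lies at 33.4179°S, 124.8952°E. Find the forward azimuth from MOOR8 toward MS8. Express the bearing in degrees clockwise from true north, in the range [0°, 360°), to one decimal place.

Δλ = -0.8001°
y = sin Δλ · cos φ₂ = -0.011655
x = cos φ₁ sin φ₂ − sin φ₁ cos φ₂ cos Δλ = -0.002691
θ = atan2(y, x) = -102.9986° → 257.0014° (mod 360°)

257.0°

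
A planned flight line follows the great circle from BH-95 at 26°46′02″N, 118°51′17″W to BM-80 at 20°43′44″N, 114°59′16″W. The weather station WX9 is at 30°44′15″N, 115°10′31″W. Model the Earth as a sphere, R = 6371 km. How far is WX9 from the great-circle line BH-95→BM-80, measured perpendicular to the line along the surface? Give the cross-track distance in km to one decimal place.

BH-95: φ = +26.76722°, λ = -118.85472°
BM-80: φ = +20.72889°, λ = -114.98778°
WX9: φ = +30.73750°, λ = -115.17528°
δ₁₃ = central angle BH-95→WX9 = 0.089268 rad  (haversine)
θ₁₃ = bearing BH-95→WX9 = 38.223°,  θ₁₂ = bearing BH-95→BM-80 = 148.821°
dₓₜ = R·arcsin(sin δ₁₃ · sin(θ₁₃ − θ₁₂)) = 6371·arcsin(0.08915·sin(-110.598°)) = -532.281 km
|dₓₜ| = 532.281 km

532.3 km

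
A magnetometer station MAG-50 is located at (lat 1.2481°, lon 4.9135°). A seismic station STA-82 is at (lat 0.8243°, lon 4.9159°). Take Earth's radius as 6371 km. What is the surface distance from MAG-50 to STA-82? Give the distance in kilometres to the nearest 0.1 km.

47.1 km

Δφ = -0.4238°,  Δλ = 0.0024°
a = sin²(Δφ/2) + cos φ₁ cos φ₂ sin²(Δλ/2) = 0.000014
c = 2·arcsin(√a) = 0.007397 rad = 0.4238°
d = R·c = 6371 × 0.007397 = 47.1 km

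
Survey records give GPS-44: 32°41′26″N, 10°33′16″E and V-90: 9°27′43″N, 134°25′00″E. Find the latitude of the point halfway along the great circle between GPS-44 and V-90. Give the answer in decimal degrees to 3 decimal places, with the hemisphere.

39.013°N

GPS-44: φ = +32.69056°, λ = +10.55444°
V-90: φ = +9.46194°, λ = +134.41667°
Bx = cos φ₂ cos Δλ = -0.549617,  By = cos φ₂ sin Δλ = 0.819083
φₘ = atan2(sin φ₁ + sin φ₂, √((cos φ₁ + Bx)² + By²)) = 39.01317°
λₘ = λ₁ + atan2(By, cos φ₁ + Bx) = 80.93454°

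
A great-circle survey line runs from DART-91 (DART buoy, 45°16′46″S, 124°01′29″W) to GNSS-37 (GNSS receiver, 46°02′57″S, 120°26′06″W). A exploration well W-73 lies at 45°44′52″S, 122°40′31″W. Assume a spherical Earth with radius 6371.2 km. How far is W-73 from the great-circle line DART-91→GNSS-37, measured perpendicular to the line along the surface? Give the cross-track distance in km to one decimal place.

DART-91: φ = -45.27944°, λ = -124.02472°
GNSS-37: φ = -46.04917°, λ = -120.43500°
W-73: φ = -45.74778°, λ = -122.67528°
δ₁₃ = central angle DART-91→W-73 = 0.018417 rad  (haversine)
θ₁₃ = bearing DART-91→W-73 = 116.828°,  θ₁₂ = bearing DART-91→GNSS-37 = 108.336°
dₓₜ = R·arcsin(sin δ₁₃ · sin(θ₁₃ − θ₁₂)) = 6371.2·arcsin(0.01842·sin(8.492°)) = 17.327 km
|dₓₜ| = 17.327 km

17.3 km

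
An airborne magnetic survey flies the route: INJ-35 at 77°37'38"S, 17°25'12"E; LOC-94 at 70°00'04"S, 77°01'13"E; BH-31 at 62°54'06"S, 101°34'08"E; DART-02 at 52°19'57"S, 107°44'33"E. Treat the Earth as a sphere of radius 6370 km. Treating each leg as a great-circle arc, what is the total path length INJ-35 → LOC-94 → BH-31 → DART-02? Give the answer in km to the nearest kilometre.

4480 km

INJ-35: φ = -77.62722°, λ = +17.42000°
LOC-94: φ = -70.00111°, λ = +77.02028°
BH-31: φ = -62.90167°, λ = +101.56889°
DART-02: φ = -52.33250°, λ = +107.74250°
INJ-35→LOC-94: c = 0.301283 rad, d = 1919.18 km
LOC-94→BH-31: c = 0.208940 rad, d = 1330.95 km
BH-31→DART-02: c = 0.193070 rad, d = 1229.85 km
Total = 1919.18 + 1330.95 + 1229.85 = 4479.98 km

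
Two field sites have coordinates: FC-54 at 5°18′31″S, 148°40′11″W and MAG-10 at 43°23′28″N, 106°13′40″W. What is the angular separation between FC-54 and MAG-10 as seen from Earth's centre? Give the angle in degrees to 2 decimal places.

61.94°

FC-54: φ = -5.30861°, λ = -148.66972°
MAG-10: φ = +43.39111°, λ = -106.22778°
Δφ = 48.6997°,  Δλ = 42.4419°
a = sin²(Δφ/2) + cos φ₁ cos φ₂ sin²(Δλ/2) = 0.264798
c = 2·arcsin(√a) = 1.081048 rad = 61.9395°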